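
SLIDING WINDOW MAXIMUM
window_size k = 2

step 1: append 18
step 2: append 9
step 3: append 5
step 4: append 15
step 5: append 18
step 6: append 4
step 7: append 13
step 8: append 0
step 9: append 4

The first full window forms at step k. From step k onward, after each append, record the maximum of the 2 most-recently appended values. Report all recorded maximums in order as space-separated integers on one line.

Answer: 18 9 15 18 18 13 13 4

Derivation:
step 1: append 18 -> window=[18] (not full yet)
step 2: append 9 -> window=[18, 9] -> max=18
step 3: append 5 -> window=[9, 5] -> max=9
step 4: append 15 -> window=[5, 15] -> max=15
step 5: append 18 -> window=[15, 18] -> max=18
step 6: append 4 -> window=[18, 4] -> max=18
step 7: append 13 -> window=[4, 13] -> max=13
step 8: append 0 -> window=[13, 0] -> max=13
step 9: append 4 -> window=[0, 4] -> max=4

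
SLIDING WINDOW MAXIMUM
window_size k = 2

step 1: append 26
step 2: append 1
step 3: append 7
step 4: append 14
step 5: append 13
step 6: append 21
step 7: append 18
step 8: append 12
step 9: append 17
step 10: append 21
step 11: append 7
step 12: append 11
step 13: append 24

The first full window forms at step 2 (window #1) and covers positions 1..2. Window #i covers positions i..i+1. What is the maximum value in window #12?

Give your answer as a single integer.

step 1: append 26 -> window=[26] (not full yet)
step 2: append 1 -> window=[26, 1] -> max=26
step 3: append 7 -> window=[1, 7] -> max=7
step 4: append 14 -> window=[7, 14] -> max=14
step 5: append 13 -> window=[14, 13] -> max=14
step 6: append 21 -> window=[13, 21] -> max=21
step 7: append 18 -> window=[21, 18] -> max=21
step 8: append 12 -> window=[18, 12] -> max=18
step 9: append 17 -> window=[12, 17] -> max=17
step 10: append 21 -> window=[17, 21] -> max=21
step 11: append 7 -> window=[21, 7] -> max=21
step 12: append 11 -> window=[7, 11] -> max=11
step 13: append 24 -> window=[11, 24] -> max=24
Window #12 max = 24

Answer: 24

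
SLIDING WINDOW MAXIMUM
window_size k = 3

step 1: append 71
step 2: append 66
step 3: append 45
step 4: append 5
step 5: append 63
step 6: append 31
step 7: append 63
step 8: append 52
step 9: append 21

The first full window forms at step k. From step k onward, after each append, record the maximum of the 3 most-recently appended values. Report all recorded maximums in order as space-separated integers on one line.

step 1: append 71 -> window=[71] (not full yet)
step 2: append 66 -> window=[71, 66] (not full yet)
step 3: append 45 -> window=[71, 66, 45] -> max=71
step 4: append 5 -> window=[66, 45, 5] -> max=66
step 5: append 63 -> window=[45, 5, 63] -> max=63
step 6: append 31 -> window=[5, 63, 31] -> max=63
step 7: append 63 -> window=[63, 31, 63] -> max=63
step 8: append 52 -> window=[31, 63, 52] -> max=63
step 9: append 21 -> window=[63, 52, 21] -> max=63

Answer: 71 66 63 63 63 63 63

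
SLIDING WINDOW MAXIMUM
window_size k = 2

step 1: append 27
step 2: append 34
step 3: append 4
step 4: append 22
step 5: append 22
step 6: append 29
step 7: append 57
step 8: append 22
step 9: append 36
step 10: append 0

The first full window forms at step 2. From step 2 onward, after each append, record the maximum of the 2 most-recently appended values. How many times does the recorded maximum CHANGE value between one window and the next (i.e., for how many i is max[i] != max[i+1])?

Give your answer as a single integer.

step 1: append 27 -> window=[27] (not full yet)
step 2: append 34 -> window=[27, 34] -> max=34
step 3: append 4 -> window=[34, 4] -> max=34
step 4: append 22 -> window=[4, 22] -> max=22
step 5: append 22 -> window=[22, 22] -> max=22
step 6: append 29 -> window=[22, 29] -> max=29
step 7: append 57 -> window=[29, 57] -> max=57
step 8: append 22 -> window=[57, 22] -> max=57
step 9: append 36 -> window=[22, 36] -> max=36
step 10: append 0 -> window=[36, 0] -> max=36
Recorded maximums: 34 34 22 22 29 57 57 36 36
Changes between consecutive maximums: 4

Answer: 4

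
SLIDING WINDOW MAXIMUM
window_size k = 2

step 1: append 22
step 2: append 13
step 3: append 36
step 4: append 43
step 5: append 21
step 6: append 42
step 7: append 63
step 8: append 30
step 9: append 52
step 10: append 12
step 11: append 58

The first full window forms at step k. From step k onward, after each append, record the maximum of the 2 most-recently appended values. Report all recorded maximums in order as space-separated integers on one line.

Answer: 22 36 43 43 42 63 63 52 52 58

Derivation:
step 1: append 22 -> window=[22] (not full yet)
step 2: append 13 -> window=[22, 13] -> max=22
step 3: append 36 -> window=[13, 36] -> max=36
step 4: append 43 -> window=[36, 43] -> max=43
step 5: append 21 -> window=[43, 21] -> max=43
step 6: append 42 -> window=[21, 42] -> max=42
step 7: append 63 -> window=[42, 63] -> max=63
step 8: append 30 -> window=[63, 30] -> max=63
step 9: append 52 -> window=[30, 52] -> max=52
step 10: append 12 -> window=[52, 12] -> max=52
step 11: append 58 -> window=[12, 58] -> max=58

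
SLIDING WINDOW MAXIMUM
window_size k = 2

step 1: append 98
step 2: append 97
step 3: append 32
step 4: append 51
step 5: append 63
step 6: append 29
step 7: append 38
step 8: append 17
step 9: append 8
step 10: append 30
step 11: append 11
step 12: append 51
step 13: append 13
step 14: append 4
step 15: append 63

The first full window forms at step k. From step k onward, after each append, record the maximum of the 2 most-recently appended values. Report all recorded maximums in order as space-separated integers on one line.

Answer: 98 97 51 63 63 38 38 17 30 30 51 51 13 63

Derivation:
step 1: append 98 -> window=[98] (not full yet)
step 2: append 97 -> window=[98, 97] -> max=98
step 3: append 32 -> window=[97, 32] -> max=97
step 4: append 51 -> window=[32, 51] -> max=51
step 5: append 63 -> window=[51, 63] -> max=63
step 6: append 29 -> window=[63, 29] -> max=63
step 7: append 38 -> window=[29, 38] -> max=38
step 8: append 17 -> window=[38, 17] -> max=38
step 9: append 8 -> window=[17, 8] -> max=17
step 10: append 30 -> window=[8, 30] -> max=30
step 11: append 11 -> window=[30, 11] -> max=30
step 12: append 51 -> window=[11, 51] -> max=51
step 13: append 13 -> window=[51, 13] -> max=51
step 14: append 4 -> window=[13, 4] -> max=13
step 15: append 63 -> window=[4, 63] -> max=63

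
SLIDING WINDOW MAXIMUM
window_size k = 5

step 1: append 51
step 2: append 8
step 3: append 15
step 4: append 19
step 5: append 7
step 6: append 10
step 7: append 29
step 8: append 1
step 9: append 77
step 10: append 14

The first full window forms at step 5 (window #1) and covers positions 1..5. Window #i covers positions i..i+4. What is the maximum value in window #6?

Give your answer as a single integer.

step 1: append 51 -> window=[51] (not full yet)
step 2: append 8 -> window=[51, 8] (not full yet)
step 3: append 15 -> window=[51, 8, 15] (not full yet)
step 4: append 19 -> window=[51, 8, 15, 19] (not full yet)
step 5: append 7 -> window=[51, 8, 15, 19, 7] -> max=51
step 6: append 10 -> window=[8, 15, 19, 7, 10] -> max=19
step 7: append 29 -> window=[15, 19, 7, 10, 29] -> max=29
step 8: append 1 -> window=[19, 7, 10, 29, 1] -> max=29
step 9: append 77 -> window=[7, 10, 29, 1, 77] -> max=77
step 10: append 14 -> window=[10, 29, 1, 77, 14] -> max=77
Window #6 max = 77

Answer: 77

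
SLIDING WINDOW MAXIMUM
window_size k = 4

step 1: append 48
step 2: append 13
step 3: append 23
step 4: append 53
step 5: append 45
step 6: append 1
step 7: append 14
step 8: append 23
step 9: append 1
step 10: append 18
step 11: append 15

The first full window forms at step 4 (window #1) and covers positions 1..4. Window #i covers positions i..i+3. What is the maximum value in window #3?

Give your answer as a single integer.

Answer: 53

Derivation:
step 1: append 48 -> window=[48] (not full yet)
step 2: append 13 -> window=[48, 13] (not full yet)
step 3: append 23 -> window=[48, 13, 23] (not full yet)
step 4: append 53 -> window=[48, 13, 23, 53] -> max=53
step 5: append 45 -> window=[13, 23, 53, 45] -> max=53
step 6: append 1 -> window=[23, 53, 45, 1] -> max=53
Window #3 max = 53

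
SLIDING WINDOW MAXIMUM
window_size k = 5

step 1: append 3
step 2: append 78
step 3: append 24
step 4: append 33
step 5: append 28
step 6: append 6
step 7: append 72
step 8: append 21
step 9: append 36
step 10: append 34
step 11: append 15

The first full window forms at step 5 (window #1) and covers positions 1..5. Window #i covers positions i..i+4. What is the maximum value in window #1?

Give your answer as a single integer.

step 1: append 3 -> window=[3] (not full yet)
step 2: append 78 -> window=[3, 78] (not full yet)
step 3: append 24 -> window=[3, 78, 24] (not full yet)
step 4: append 33 -> window=[3, 78, 24, 33] (not full yet)
step 5: append 28 -> window=[3, 78, 24, 33, 28] -> max=78
Window #1 max = 78

Answer: 78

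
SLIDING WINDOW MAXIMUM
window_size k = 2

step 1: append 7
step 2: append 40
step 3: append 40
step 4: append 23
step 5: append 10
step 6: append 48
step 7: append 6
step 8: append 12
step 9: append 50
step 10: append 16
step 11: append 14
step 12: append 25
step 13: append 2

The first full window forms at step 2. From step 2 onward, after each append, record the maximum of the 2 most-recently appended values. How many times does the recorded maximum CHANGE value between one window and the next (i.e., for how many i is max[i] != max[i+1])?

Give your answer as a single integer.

Answer: 6

Derivation:
step 1: append 7 -> window=[7] (not full yet)
step 2: append 40 -> window=[7, 40] -> max=40
step 3: append 40 -> window=[40, 40] -> max=40
step 4: append 23 -> window=[40, 23] -> max=40
step 5: append 10 -> window=[23, 10] -> max=23
step 6: append 48 -> window=[10, 48] -> max=48
step 7: append 6 -> window=[48, 6] -> max=48
step 8: append 12 -> window=[6, 12] -> max=12
step 9: append 50 -> window=[12, 50] -> max=50
step 10: append 16 -> window=[50, 16] -> max=50
step 11: append 14 -> window=[16, 14] -> max=16
step 12: append 25 -> window=[14, 25] -> max=25
step 13: append 2 -> window=[25, 2] -> max=25
Recorded maximums: 40 40 40 23 48 48 12 50 50 16 25 25
Changes between consecutive maximums: 6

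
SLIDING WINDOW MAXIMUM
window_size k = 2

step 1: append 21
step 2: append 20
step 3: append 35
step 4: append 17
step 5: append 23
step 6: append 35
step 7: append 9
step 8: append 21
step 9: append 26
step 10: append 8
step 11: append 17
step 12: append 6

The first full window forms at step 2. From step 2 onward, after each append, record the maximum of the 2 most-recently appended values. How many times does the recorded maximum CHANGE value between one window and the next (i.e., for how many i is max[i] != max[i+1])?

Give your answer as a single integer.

step 1: append 21 -> window=[21] (not full yet)
step 2: append 20 -> window=[21, 20] -> max=21
step 3: append 35 -> window=[20, 35] -> max=35
step 4: append 17 -> window=[35, 17] -> max=35
step 5: append 23 -> window=[17, 23] -> max=23
step 6: append 35 -> window=[23, 35] -> max=35
step 7: append 9 -> window=[35, 9] -> max=35
step 8: append 21 -> window=[9, 21] -> max=21
step 9: append 26 -> window=[21, 26] -> max=26
step 10: append 8 -> window=[26, 8] -> max=26
step 11: append 17 -> window=[8, 17] -> max=17
step 12: append 6 -> window=[17, 6] -> max=17
Recorded maximums: 21 35 35 23 35 35 21 26 26 17 17
Changes between consecutive maximums: 6

Answer: 6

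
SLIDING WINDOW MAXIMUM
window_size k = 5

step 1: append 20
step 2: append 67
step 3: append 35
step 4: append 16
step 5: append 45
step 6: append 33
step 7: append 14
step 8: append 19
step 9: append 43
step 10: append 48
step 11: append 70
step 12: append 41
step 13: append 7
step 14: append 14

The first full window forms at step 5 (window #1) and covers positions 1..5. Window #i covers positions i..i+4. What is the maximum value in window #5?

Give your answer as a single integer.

step 1: append 20 -> window=[20] (not full yet)
step 2: append 67 -> window=[20, 67] (not full yet)
step 3: append 35 -> window=[20, 67, 35] (not full yet)
step 4: append 16 -> window=[20, 67, 35, 16] (not full yet)
step 5: append 45 -> window=[20, 67, 35, 16, 45] -> max=67
step 6: append 33 -> window=[67, 35, 16, 45, 33] -> max=67
step 7: append 14 -> window=[35, 16, 45, 33, 14] -> max=45
step 8: append 19 -> window=[16, 45, 33, 14, 19] -> max=45
step 9: append 43 -> window=[45, 33, 14, 19, 43] -> max=45
Window #5 max = 45

Answer: 45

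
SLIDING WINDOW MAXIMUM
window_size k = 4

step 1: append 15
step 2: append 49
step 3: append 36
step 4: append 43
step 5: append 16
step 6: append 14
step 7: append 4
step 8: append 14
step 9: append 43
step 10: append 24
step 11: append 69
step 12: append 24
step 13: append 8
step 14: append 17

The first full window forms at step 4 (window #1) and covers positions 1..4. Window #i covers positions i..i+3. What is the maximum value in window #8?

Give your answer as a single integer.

Answer: 69

Derivation:
step 1: append 15 -> window=[15] (not full yet)
step 2: append 49 -> window=[15, 49] (not full yet)
step 3: append 36 -> window=[15, 49, 36] (not full yet)
step 4: append 43 -> window=[15, 49, 36, 43] -> max=49
step 5: append 16 -> window=[49, 36, 43, 16] -> max=49
step 6: append 14 -> window=[36, 43, 16, 14] -> max=43
step 7: append 4 -> window=[43, 16, 14, 4] -> max=43
step 8: append 14 -> window=[16, 14, 4, 14] -> max=16
step 9: append 43 -> window=[14, 4, 14, 43] -> max=43
step 10: append 24 -> window=[4, 14, 43, 24] -> max=43
step 11: append 69 -> window=[14, 43, 24, 69] -> max=69
Window #8 max = 69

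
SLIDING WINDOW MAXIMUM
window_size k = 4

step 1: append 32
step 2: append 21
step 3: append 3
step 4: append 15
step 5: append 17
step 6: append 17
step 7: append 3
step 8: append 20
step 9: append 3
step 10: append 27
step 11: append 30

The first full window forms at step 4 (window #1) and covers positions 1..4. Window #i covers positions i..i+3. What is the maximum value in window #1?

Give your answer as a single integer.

step 1: append 32 -> window=[32] (not full yet)
step 2: append 21 -> window=[32, 21] (not full yet)
step 3: append 3 -> window=[32, 21, 3] (not full yet)
step 4: append 15 -> window=[32, 21, 3, 15] -> max=32
Window #1 max = 32

Answer: 32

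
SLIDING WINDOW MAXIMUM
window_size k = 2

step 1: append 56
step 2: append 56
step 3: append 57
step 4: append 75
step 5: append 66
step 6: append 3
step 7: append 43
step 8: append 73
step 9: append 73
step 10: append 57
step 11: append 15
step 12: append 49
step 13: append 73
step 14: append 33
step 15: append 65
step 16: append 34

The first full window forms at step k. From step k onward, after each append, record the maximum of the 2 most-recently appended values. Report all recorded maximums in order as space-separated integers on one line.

step 1: append 56 -> window=[56] (not full yet)
step 2: append 56 -> window=[56, 56] -> max=56
step 3: append 57 -> window=[56, 57] -> max=57
step 4: append 75 -> window=[57, 75] -> max=75
step 5: append 66 -> window=[75, 66] -> max=75
step 6: append 3 -> window=[66, 3] -> max=66
step 7: append 43 -> window=[3, 43] -> max=43
step 8: append 73 -> window=[43, 73] -> max=73
step 9: append 73 -> window=[73, 73] -> max=73
step 10: append 57 -> window=[73, 57] -> max=73
step 11: append 15 -> window=[57, 15] -> max=57
step 12: append 49 -> window=[15, 49] -> max=49
step 13: append 73 -> window=[49, 73] -> max=73
step 14: append 33 -> window=[73, 33] -> max=73
step 15: append 65 -> window=[33, 65] -> max=65
step 16: append 34 -> window=[65, 34] -> max=65

Answer: 56 57 75 75 66 43 73 73 73 57 49 73 73 65 65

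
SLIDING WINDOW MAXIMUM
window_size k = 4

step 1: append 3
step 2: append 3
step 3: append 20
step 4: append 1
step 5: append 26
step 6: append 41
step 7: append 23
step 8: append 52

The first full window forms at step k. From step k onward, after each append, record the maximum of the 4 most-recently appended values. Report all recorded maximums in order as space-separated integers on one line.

step 1: append 3 -> window=[3] (not full yet)
step 2: append 3 -> window=[3, 3] (not full yet)
step 3: append 20 -> window=[3, 3, 20] (not full yet)
step 4: append 1 -> window=[3, 3, 20, 1] -> max=20
step 5: append 26 -> window=[3, 20, 1, 26] -> max=26
step 6: append 41 -> window=[20, 1, 26, 41] -> max=41
step 7: append 23 -> window=[1, 26, 41, 23] -> max=41
step 8: append 52 -> window=[26, 41, 23, 52] -> max=52

Answer: 20 26 41 41 52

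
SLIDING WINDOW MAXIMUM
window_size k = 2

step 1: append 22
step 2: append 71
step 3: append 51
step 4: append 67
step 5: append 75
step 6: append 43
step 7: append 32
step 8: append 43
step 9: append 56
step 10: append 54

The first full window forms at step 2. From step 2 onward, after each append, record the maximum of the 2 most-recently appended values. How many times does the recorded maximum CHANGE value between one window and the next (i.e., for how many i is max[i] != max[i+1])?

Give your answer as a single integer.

Answer: 4

Derivation:
step 1: append 22 -> window=[22] (not full yet)
step 2: append 71 -> window=[22, 71] -> max=71
step 3: append 51 -> window=[71, 51] -> max=71
step 4: append 67 -> window=[51, 67] -> max=67
step 5: append 75 -> window=[67, 75] -> max=75
step 6: append 43 -> window=[75, 43] -> max=75
step 7: append 32 -> window=[43, 32] -> max=43
step 8: append 43 -> window=[32, 43] -> max=43
step 9: append 56 -> window=[43, 56] -> max=56
step 10: append 54 -> window=[56, 54] -> max=56
Recorded maximums: 71 71 67 75 75 43 43 56 56
Changes between consecutive maximums: 4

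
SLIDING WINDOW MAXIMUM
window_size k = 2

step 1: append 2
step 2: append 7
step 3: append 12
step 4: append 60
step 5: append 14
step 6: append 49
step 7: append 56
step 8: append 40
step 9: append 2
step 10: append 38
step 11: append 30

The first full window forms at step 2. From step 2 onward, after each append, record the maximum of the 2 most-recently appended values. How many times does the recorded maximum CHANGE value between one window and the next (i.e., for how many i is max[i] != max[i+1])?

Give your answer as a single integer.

Answer: 6

Derivation:
step 1: append 2 -> window=[2] (not full yet)
step 2: append 7 -> window=[2, 7] -> max=7
step 3: append 12 -> window=[7, 12] -> max=12
step 4: append 60 -> window=[12, 60] -> max=60
step 5: append 14 -> window=[60, 14] -> max=60
step 6: append 49 -> window=[14, 49] -> max=49
step 7: append 56 -> window=[49, 56] -> max=56
step 8: append 40 -> window=[56, 40] -> max=56
step 9: append 2 -> window=[40, 2] -> max=40
step 10: append 38 -> window=[2, 38] -> max=38
step 11: append 30 -> window=[38, 30] -> max=38
Recorded maximums: 7 12 60 60 49 56 56 40 38 38
Changes between consecutive maximums: 6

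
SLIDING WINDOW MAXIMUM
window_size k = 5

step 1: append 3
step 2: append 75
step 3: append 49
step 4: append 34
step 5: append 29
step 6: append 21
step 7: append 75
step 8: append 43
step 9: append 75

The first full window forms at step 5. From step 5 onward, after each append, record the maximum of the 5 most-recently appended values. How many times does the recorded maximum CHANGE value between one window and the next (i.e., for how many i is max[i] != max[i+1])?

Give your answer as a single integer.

Answer: 0

Derivation:
step 1: append 3 -> window=[3] (not full yet)
step 2: append 75 -> window=[3, 75] (not full yet)
step 3: append 49 -> window=[3, 75, 49] (not full yet)
step 4: append 34 -> window=[3, 75, 49, 34] (not full yet)
step 5: append 29 -> window=[3, 75, 49, 34, 29] -> max=75
step 6: append 21 -> window=[75, 49, 34, 29, 21] -> max=75
step 7: append 75 -> window=[49, 34, 29, 21, 75] -> max=75
step 8: append 43 -> window=[34, 29, 21, 75, 43] -> max=75
step 9: append 75 -> window=[29, 21, 75, 43, 75] -> max=75
Recorded maximums: 75 75 75 75 75
Changes between consecutive maximums: 0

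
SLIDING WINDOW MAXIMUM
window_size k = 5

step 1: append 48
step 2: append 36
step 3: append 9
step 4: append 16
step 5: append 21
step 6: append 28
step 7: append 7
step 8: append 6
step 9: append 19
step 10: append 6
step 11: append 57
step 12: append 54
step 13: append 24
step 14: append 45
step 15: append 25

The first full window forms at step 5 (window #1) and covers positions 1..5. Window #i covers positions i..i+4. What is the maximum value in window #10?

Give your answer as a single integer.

step 1: append 48 -> window=[48] (not full yet)
step 2: append 36 -> window=[48, 36] (not full yet)
step 3: append 9 -> window=[48, 36, 9] (not full yet)
step 4: append 16 -> window=[48, 36, 9, 16] (not full yet)
step 5: append 21 -> window=[48, 36, 9, 16, 21] -> max=48
step 6: append 28 -> window=[36, 9, 16, 21, 28] -> max=36
step 7: append 7 -> window=[9, 16, 21, 28, 7] -> max=28
step 8: append 6 -> window=[16, 21, 28, 7, 6] -> max=28
step 9: append 19 -> window=[21, 28, 7, 6, 19] -> max=28
step 10: append 6 -> window=[28, 7, 6, 19, 6] -> max=28
step 11: append 57 -> window=[7, 6, 19, 6, 57] -> max=57
step 12: append 54 -> window=[6, 19, 6, 57, 54] -> max=57
step 13: append 24 -> window=[19, 6, 57, 54, 24] -> max=57
step 14: append 45 -> window=[6, 57, 54, 24, 45] -> max=57
Window #10 max = 57

Answer: 57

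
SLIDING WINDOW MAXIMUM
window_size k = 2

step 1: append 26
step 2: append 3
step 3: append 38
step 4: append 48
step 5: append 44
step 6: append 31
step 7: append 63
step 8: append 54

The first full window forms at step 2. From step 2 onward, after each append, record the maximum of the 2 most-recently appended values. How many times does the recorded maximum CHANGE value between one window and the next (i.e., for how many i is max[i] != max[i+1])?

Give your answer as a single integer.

Answer: 4

Derivation:
step 1: append 26 -> window=[26] (not full yet)
step 2: append 3 -> window=[26, 3] -> max=26
step 3: append 38 -> window=[3, 38] -> max=38
step 4: append 48 -> window=[38, 48] -> max=48
step 5: append 44 -> window=[48, 44] -> max=48
step 6: append 31 -> window=[44, 31] -> max=44
step 7: append 63 -> window=[31, 63] -> max=63
step 8: append 54 -> window=[63, 54] -> max=63
Recorded maximums: 26 38 48 48 44 63 63
Changes between consecutive maximums: 4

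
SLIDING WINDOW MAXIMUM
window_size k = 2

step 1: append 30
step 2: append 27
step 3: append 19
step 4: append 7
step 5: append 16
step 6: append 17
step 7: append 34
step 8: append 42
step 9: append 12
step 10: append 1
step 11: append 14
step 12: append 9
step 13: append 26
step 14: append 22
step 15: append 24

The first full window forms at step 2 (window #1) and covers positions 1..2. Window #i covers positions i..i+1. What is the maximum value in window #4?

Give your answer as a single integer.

Answer: 16

Derivation:
step 1: append 30 -> window=[30] (not full yet)
step 2: append 27 -> window=[30, 27] -> max=30
step 3: append 19 -> window=[27, 19] -> max=27
step 4: append 7 -> window=[19, 7] -> max=19
step 5: append 16 -> window=[7, 16] -> max=16
Window #4 max = 16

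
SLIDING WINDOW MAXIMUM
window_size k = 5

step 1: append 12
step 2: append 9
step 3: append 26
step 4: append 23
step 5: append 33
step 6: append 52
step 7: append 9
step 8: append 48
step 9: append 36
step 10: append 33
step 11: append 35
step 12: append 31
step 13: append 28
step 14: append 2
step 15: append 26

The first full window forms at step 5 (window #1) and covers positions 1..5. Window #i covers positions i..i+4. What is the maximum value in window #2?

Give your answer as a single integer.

step 1: append 12 -> window=[12] (not full yet)
step 2: append 9 -> window=[12, 9] (not full yet)
step 3: append 26 -> window=[12, 9, 26] (not full yet)
step 4: append 23 -> window=[12, 9, 26, 23] (not full yet)
step 5: append 33 -> window=[12, 9, 26, 23, 33] -> max=33
step 6: append 52 -> window=[9, 26, 23, 33, 52] -> max=52
Window #2 max = 52

Answer: 52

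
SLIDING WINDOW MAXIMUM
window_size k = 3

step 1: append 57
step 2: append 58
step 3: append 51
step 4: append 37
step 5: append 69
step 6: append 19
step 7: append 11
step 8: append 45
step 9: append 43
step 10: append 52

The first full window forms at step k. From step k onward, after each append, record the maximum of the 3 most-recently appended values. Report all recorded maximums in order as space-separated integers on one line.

Answer: 58 58 69 69 69 45 45 52

Derivation:
step 1: append 57 -> window=[57] (not full yet)
step 2: append 58 -> window=[57, 58] (not full yet)
step 3: append 51 -> window=[57, 58, 51] -> max=58
step 4: append 37 -> window=[58, 51, 37] -> max=58
step 5: append 69 -> window=[51, 37, 69] -> max=69
step 6: append 19 -> window=[37, 69, 19] -> max=69
step 7: append 11 -> window=[69, 19, 11] -> max=69
step 8: append 45 -> window=[19, 11, 45] -> max=45
step 9: append 43 -> window=[11, 45, 43] -> max=45
step 10: append 52 -> window=[45, 43, 52] -> max=52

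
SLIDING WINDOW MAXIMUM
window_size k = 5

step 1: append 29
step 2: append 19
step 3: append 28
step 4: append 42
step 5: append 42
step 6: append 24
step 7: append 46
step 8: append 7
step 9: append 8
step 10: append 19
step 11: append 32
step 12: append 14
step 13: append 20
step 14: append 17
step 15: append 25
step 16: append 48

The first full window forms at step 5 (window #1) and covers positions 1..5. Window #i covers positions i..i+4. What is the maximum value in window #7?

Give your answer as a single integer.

Answer: 46

Derivation:
step 1: append 29 -> window=[29] (not full yet)
step 2: append 19 -> window=[29, 19] (not full yet)
step 3: append 28 -> window=[29, 19, 28] (not full yet)
step 4: append 42 -> window=[29, 19, 28, 42] (not full yet)
step 5: append 42 -> window=[29, 19, 28, 42, 42] -> max=42
step 6: append 24 -> window=[19, 28, 42, 42, 24] -> max=42
step 7: append 46 -> window=[28, 42, 42, 24, 46] -> max=46
step 8: append 7 -> window=[42, 42, 24, 46, 7] -> max=46
step 9: append 8 -> window=[42, 24, 46, 7, 8] -> max=46
step 10: append 19 -> window=[24, 46, 7, 8, 19] -> max=46
step 11: append 32 -> window=[46, 7, 8, 19, 32] -> max=46
Window #7 max = 46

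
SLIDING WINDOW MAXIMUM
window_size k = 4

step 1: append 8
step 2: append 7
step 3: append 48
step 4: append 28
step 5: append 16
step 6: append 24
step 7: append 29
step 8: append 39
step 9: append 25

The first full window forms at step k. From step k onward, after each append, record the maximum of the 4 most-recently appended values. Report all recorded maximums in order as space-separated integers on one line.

Answer: 48 48 48 29 39 39

Derivation:
step 1: append 8 -> window=[8] (not full yet)
step 2: append 7 -> window=[8, 7] (not full yet)
step 3: append 48 -> window=[8, 7, 48] (not full yet)
step 4: append 28 -> window=[8, 7, 48, 28] -> max=48
step 5: append 16 -> window=[7, 48, 28, 16] -> max=48
step 6: append 24 -> window=[48, 28, 16, 24] -> max=48
step 7: append 29 -> window=[28, 16, 24, 29] -> max=29
step 8: append 39 -> window=[16, 24, 29, 39] -> max=39
step 9: append 25 -> window=[24, 29, 39, 25] -> max=39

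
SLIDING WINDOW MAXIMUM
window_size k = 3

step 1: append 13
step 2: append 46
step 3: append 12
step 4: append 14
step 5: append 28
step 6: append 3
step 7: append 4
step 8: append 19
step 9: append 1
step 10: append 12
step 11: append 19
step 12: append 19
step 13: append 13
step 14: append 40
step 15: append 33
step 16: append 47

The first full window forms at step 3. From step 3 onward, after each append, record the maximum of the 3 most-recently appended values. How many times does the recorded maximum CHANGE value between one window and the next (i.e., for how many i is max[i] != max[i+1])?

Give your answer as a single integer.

step 1: append 13 -> window=[13] (not full yet)
step 2: append 46 -> window=[13, 46] (not full yet)
step 3: append 12 -> window=[13, 46, 12] -> max=46
step 4: append 14 -> window=[46, 12, 14] -> max=46
step 5: append 28 -> window=[12, 14, 28] -> max=28
step 6: append 3 -> window=[14, 28, 3] -> max=28
step 7: append 4 -> window=[28, 3, 4] -> max=28
step 8: append 19 -> window=[3, 4, 19] -> max=19
step 9: append 1 -> window=[4, 19, 1] -> max=19
step 10: append 12 -> window=[19, 1, 12] -> max=19
step 11: append 19 -> window=[1, 12, 19] -> max=19
step 12: append 19 -> window=[12, 19, 19] -> max=19
step 13: append 13 -> window=[19, 19, 13] -> max=19
step 14: append 40 -> window=[19, 13, 40] -> max=40
step 15: append 33 -> window=[13, 40, 33] -> max=40
step 16: append 47 -> window=[40, 33, 47] -> max=47
Recorded maximums: 46 46 28 28 28 19 19 19 19 19 19 40 40 47
Changes between consecutive maximums: 4

Answer: 4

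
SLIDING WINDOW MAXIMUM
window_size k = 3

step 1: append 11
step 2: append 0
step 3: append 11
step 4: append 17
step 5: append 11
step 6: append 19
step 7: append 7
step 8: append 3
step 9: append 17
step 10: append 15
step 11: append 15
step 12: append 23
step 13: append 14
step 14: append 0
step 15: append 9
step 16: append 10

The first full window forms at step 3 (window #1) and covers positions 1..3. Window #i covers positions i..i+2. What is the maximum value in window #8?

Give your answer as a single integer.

Answer: 17

Derivation:
step 1: append 11 -> window=[11] (not full yet)
step 2: append 0 -> window=[11, 0] (not full yet)
step 3: append 11 -> window=[11, 0, 11] -> max=11
step 4: append 17 -> window=[0, 11, 17] -> max=17
step 5: append 11 -> window=[11, 17, 11] -> max=17
step 6: append 19 -> window=[17, 11, 19] -> max=19
step 7: append 7 -> window=[11, 19, 7] -> max=19
step 8: append 3 -> window=[19, 7, 3] -> max=19
step 9: append 17 -> window=[7, 3, 17] -> max=17
step 10: append 15 -> window=[3, 17, 15] -> max=17
Window #8 max = 17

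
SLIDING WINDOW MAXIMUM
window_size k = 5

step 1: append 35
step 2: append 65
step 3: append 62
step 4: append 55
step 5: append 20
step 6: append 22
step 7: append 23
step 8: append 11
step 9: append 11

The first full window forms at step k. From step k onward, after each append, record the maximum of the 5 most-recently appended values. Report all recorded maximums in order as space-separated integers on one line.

Answer: 65 65 62 55 23

Derivation:
step 1: append 35 -> window=[35] (not full yet)
step 2: append 65 -> window=[35, 65] (not full yet)
step 3: append 62 -> window=[35, 65, 62] (not full yet)
step 4: append 55 -> window=[35, 65, 62, 55] (not full yet)
step 5: append 20 -> window=[35, 65, 62, 55, 20] -> max=65
step 6: append 22 -> window=[65, 62, 55, 20, 22] -> max=65
step 7: append 23 -> window=[62, 55, 20, 22, 23] -> max=62
step 8: append 11 -> window=[55, 20, 22, 23, 11] -> max=55
step 9: append 11 -> window=[20, 22, 23, 11, 11] -> max=23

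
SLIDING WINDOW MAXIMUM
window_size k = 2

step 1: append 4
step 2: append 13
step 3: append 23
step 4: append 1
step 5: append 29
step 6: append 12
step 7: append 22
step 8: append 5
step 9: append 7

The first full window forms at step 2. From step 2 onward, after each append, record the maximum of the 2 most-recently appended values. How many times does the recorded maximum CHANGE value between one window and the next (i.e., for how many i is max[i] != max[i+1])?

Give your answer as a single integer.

step 1: append 4 -> window=[4] (not full yet)
step 2: append 13 -> window=[4, 13] -> max=13
step 3: append 23 -> window=[13, 23] -> max=23
step 4: append 1 -> window=[23, 1] -> max=23
step 5: append 29 -> window=[1, 29] -> max=29
step 6: append 12 -> window=[29, 12] -> max=29
step 7: append 22 -> window=[12, 22] -> max=22
step 8: append 5 -> window=[22, 5] -> max=22
step 9: append 7 -> window=[5, 7] -> max=7
Recorded maximums: 13 23 23 29 29 22 22 7
Changes between consecutive maximums: 4

Answer: 4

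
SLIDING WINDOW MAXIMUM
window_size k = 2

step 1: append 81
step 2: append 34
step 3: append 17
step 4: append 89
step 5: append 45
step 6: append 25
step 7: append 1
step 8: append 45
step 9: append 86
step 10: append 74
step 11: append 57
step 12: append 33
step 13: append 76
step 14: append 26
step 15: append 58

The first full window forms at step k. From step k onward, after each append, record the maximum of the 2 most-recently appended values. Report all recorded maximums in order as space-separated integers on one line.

Answer: 81 34 89 89 45 25 45 86 86 74 57 76 76 58

Derivation:
step 1: append 81 -> window=[81] (not full yet)
step 2: append 34 -> window=[81, 34] -> max=81
step 3: append 17 -> window=[34, 17] -> max=34
step 4: append 89 -> window=[17, 89] -> max=89
step 5: append 45 -> window=[89, 45] -> max=89
step 6: append 25 -> window=[45, 25] -> max=45
step 7: append 1 -> window=[25, 1] -> max=25
step 8: append 45 -> window=[1, 45] -> max=45
step 9: append 86 -> window=[45, 86] -> max=86
step 10: append 74 -> window=[86, 74] -> max=86
step 11: append 57 -> window=[74, 57] -> max=74
step 12: append 33 -> window=[57, 33] -> max=57
step 13: append 76 -> window=[33, 76] -> max=76
step 14: append 26 -> window=[76, 26] -> max=76
step 15: append 58 -> window=[26, 58] -> max=58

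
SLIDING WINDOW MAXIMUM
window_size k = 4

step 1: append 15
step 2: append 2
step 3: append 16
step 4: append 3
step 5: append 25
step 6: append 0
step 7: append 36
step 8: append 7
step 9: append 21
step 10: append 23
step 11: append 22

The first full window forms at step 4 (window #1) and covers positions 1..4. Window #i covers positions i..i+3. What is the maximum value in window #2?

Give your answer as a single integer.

Answer: 25

Derivation:
step 1: append 15 -> window=[15] (not full yet)
step 2: append 2 -> window=[15, 2] (not full yet)
step 3: append 16 -> window=[15, 2, 16] (not full yet)
step 4: append 3 -> window=[15, 2, 16, 3] -> max=16
step 5: append 25 -> window=[2, 16, 3, 25] -> max=25
Window #2 max = 25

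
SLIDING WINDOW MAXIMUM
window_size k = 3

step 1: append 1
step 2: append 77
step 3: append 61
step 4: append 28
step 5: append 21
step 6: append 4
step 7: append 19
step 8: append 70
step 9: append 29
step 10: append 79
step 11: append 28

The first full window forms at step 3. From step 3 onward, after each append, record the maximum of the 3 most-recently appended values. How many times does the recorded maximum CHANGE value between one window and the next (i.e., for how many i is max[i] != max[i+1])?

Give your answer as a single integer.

Answer: 5

Derivation:
step 1: append 1 -> window=[1] (not full yet)
step 2: append 77 -> window=[1, 77] (not full yet)
step 3: append 61 -> window=[1, 77, 61] -> max=77
step 4: append 28 -> window=[77, 61, 28] -> max=77
step 5: append 21 -> window=[61, 28, 21] -> max=61
step 6: append 4 -> window=[28, 21, 4] -> max=28
step 7: append 19 -> window=[21, 4, 19] -> max=21
step 8: append 70 -> window=[4, 19, 70] -> max=70
step 9: append 29 -> window=[19, 70, 29] -> max=70
step 10: append 79 -> window=[70, 29, 79] -> max=79
step 11: append 28 -> window=[29, 79, 28] -> max=79
Recorded maximums: 77 77 61 28 21 70 70 79 79
Changes between consecutive maximums: 5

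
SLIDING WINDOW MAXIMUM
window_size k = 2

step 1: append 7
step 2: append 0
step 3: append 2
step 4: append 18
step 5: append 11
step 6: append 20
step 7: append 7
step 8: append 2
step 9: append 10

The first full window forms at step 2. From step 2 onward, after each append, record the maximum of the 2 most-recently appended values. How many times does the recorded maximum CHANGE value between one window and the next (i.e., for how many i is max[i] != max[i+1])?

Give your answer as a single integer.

step 1: append 7 -> window=[7] (not full yet)
step 2: append 0 -> window=[7, 0] -> max=7
step 3: append 2 -> window=[0, 2] -> max=2
step 4: append 18 -> window=[2, 18] -> max=18
step 5: append 11 -> window=[18, 11] -> max=18
step 6: append 20 -> window=[11, 20] -> max=20
step 7: append 7 -> window=[20, 7] -> max=20
step 8: append 2 -> window=[7, 2] -> max=7
step 9: append 10 -> window=[2, 10] -> max=10
Recorded maximums: 7 2 18 18 20 20 7 10
Changes between consecutive maximums: 5

Answer: 5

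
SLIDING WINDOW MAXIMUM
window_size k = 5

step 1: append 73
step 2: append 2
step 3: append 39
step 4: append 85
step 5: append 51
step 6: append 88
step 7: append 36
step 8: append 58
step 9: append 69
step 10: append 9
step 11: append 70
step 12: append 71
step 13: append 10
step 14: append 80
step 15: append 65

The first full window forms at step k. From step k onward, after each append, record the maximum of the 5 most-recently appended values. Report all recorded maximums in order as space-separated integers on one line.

Answer: 85 88 88 88 88 88 70 71 71 80 80

Derivation:
step 1: append 73 -> window=[73] (not full yet)
step 2: append 2 -> window=[73, 2] (not full yet)
step 3: append 39 -> window=[73, 2, 39] (not full yet)
step 4: append 85 -> window=[73, 2, 39, 85] (not full yet)
step 5: append 51 -> window=[73, 2, 39, 85, 51] -> max=85
step 6: append 88 -> window=[2, 39, 85, 51, 88] -> max=88
step 7: append 36 -> window=[39, 85, 51, 88, 36] -> max=88
step 8: append 58 -> window=[85, 51, 88, 36, 58] -> max=88
step 9: append 69 -> window=[51, 88, 36, 58, 69] -> max=88
step 10: append 9 -> window=[88, 36, 58, 69, 9] -> max=88
step 11: append 70 -> window=[36, 58, 69, 9, 70] -> max=70
step 12: append 71 -> window=[58, 69, 9, 70, 71] -> max=71
step 13: append 10 -> window=[69, 9, 70, 71, 10] -> max=71
step 14: append 80 -> window=[9, 70, 71, 10, 80] -> max=80
step 15: append 65 -> window=[70, 71, 10, 80, 65] -> max=80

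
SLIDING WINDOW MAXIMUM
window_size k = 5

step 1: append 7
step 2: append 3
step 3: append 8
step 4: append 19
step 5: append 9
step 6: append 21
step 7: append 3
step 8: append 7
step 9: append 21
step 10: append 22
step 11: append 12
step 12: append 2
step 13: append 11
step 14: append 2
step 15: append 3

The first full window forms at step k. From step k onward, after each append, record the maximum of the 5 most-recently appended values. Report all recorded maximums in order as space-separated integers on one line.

Answer: 19 21 21 21 21 22 22 22 22 22 12

Derivation:
step 1: append 7 -> window=[7] (not full yet)
step 2: append 3 -> window=[7, 3] (not full yet)
step 3: append 8 -> window=[7, 3, 8] (not full yet)
step 4: append 19 -> window=[7, 3, 8, 19] (not full yet)
step 5: append 9 -> window=[7, 3, 8, 19, 9] -> max=19
step 6: append 21 -> window=[3, 8, 19, 9, 21] -> max=21
step 7: append 3 -> window=[8, 19, 9, 21, 3] -> max=21
step 8: append 7 -> window=[19, 9, 21, 3, 7] -> max=21
step 9: append 21 -> window=[9, 21, 3, 7, 21] -> max=21
step 10: append 22 -> window=[21, 3, 7, 21, 22] -> max=22
step 11: append 12 -> window=[3, 7, 21, 22, 12] -> max=22
step 12: append 2 -> window=[7, 21, 22, 12, 2] -> max=22
step 13: append 11 -> window=[21, 22, 12, 2, 11] -> max=22
step 14: append 2 -> window=[22, 12, 2, 11, 2] -> max=22
step 15: append 3 -> window=[12, 2, 11, 2, 3] -> max=12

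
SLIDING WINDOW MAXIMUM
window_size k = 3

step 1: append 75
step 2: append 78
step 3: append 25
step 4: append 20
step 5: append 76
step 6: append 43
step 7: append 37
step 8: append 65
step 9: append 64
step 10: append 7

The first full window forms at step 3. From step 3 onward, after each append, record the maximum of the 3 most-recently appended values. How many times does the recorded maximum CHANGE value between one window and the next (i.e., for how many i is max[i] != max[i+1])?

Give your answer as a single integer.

step 1: append 75 -> window=[75] (not full yet)
step 2: append 78 -> window=[75, 78] (not full yet)
step 3: append 25 -> window=[75, 78, 25] -> max=78
step 4: append 20 -> window=[78, 25, 20] -> max=78
step 5: append 76 -> window=[25, 20, 76] -> max=76
step 6: append 43 -> window=[20, 76, 43] -> max=76
step 7: append 37 -> window=[76, 43, 37] -> max=76
step 8: append 65 -> window=[43, 37, 65] -> max=65
step 9: append 64 -> window=[37, 65, 64] -> max=65
step 10: append 7 -> window=[65, 64, 7] -> max=65
Recorded maximums: 78 78 76 76 76 65 65 65
Changes between consecutive maximums: 2

Answer: 2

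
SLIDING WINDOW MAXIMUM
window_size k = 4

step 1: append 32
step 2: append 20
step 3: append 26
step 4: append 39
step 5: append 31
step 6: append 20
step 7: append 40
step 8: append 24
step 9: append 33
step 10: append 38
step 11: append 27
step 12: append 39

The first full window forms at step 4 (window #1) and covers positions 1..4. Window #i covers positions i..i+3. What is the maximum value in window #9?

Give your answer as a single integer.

Answer: 39

Derivation:
step 1: append 32 -> window=[32] (not full yet)
step 2: append 20 -> window=[32, 20] (not full yet)
step 3: append 26 -> window=[32, 20, 26] (not full yet)
step 4: append 39 -> window=[32, 20, 26, 39] -> max=39
step 5: append 31 -> window=[20, 26, 39, 31] -> max=39
step 6: append 20 -> window=[26, 39, 31, 20] -> max=39
step 7: append 40 -> window=[39, 31, 20, 40] -> max=40
step 8: append 24 -> window=[31, 20, 40, 24] -> max=40
step 9: append 33 -> window=[20, 40, 24, 33] -> max=40
step 10: append 38 -> window=[40, 24, 33, 38] -> max=40
step 11: append 27 -> window=[24, 33, 38, 27] -> max=38
step 12: append 39 -> window=[33, 38, 27, 39] -> max=39
Window #9 max = 39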